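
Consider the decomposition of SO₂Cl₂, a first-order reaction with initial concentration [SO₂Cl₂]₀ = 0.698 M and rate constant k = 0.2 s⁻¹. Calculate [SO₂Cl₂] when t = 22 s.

0.00857 M

Step 1: For a first-order reaction: [SO₂Cl₂] = [SO₂Cl₂]₀ × e^(-kt)
Step 2: [SO₂Cl₂] = 0.698 × e^(-0.2 × 22)
Step 3: [SO₂Cl₂] = 0.698 × e^(-4.4)
Step 4: [SO₂Cl₂] = 0.698 × 0.0122773 = 0.00857 M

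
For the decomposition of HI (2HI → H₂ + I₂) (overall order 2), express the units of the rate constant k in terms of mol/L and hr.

(mol/L)⁻¹·hr⁻¹

Step 1: For overall order n, rate = k × (concentration)^n.
Step 2: Rate has units mol/L·hr⁻¹; concentration term has units (mol/L)^2.
Step 3: k = rate / (concentration)^n, so units of k = (mol/L)^(1-2)·hr⁻¹ = (mol/L)⁻¹·hr⁻¹.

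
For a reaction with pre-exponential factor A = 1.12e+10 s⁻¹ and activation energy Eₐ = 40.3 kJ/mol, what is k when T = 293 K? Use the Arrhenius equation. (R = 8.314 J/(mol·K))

7.32e+02 s⁻¹

Step 1: Use the Arrhenius equation: k = A × exp(-Eₐ/RT)
Step 2: Convert Eₐ to J/mol: 40.3 kJ/mol = 40300 J/mol
Step 3: Calculate the exponent: -Eₐ/(RT) = -40300/(8.314 × 293) = -16.54350
Step 4: k = 1.12e+10 × exp(-16.54350)
Step 5: k = 1.12e+10 × 6.53505e-08 = 7.3193e+02 s⁻¹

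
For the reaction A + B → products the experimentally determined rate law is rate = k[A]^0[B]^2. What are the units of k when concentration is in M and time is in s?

M⁻¹·s⁻¹

Step 1: Overall order = 0 + 2 = 2.
Step 2: rate has units M·s⁻¹; [A]^0[B]^2 has units M^2.
Step 3: k = rate/([A]^0[B]^2), so units of k = M^(1-2)·s⁻¹ = M⁻¹·s⁻¹.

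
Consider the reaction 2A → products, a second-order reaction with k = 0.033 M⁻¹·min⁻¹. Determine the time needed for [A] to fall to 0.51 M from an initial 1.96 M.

43.96 min

Step 1: For second-order: t = (1/[A] - 1/[A]₀)/k
Step 2: t = (1/0.51 - 1/1.96)/0.033
Step 3: t = (1.961 - 0.5102)/0.033
Step 4: t = 1.451/0.033 = 43.96 min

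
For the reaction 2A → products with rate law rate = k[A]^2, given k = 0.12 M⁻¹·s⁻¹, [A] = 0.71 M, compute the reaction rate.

0.06049 M/s

Step 1: Identify the rate law: rate = k[A]^2
Step 2: Substitute values: rate = 0.12 × (0.71)^2
Step 3: Calculate: rate = 0.12 × 0.5041 = 0.060492 M/s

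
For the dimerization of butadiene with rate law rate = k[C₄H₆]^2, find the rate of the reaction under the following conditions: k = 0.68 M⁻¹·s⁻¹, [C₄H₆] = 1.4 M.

1.333 M/s

Step 1: Identify the rate law: rate = k[C₄H₆]^2
Step 2: Substitute values: rate = 0.68 × (1.4)^2
Step 3: Calculate: rate = 0.68 × 1.96 = 1.3328 M/s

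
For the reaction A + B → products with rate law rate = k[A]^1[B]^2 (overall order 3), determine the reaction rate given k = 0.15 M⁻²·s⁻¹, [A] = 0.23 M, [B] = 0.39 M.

0.005247 M/s

Step 1: The rate law is rate = k[A]^1[B]^2, overall order = 1+2 = 3
Step 2: Substitute values: rate = 0.15 × (0.23)^1 × (0.39)^2
Step 3: rate = 0.15 × 0.23 × 0.1521 = 0.00524745 M/s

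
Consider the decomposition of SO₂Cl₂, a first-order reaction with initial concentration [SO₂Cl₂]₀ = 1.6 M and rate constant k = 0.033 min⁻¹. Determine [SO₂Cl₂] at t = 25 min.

0.7012 M

Step 1: For a first-order reaction: [SO₂Cl₂] = [SO₂Cl₂]₀ × e^(-kt)
Step 2: [SO₂Cl₂] = 1.6 × e^(-0.033 × 25)
Step 3: [SO₂Cl₂] = 1.6 × e^(-0.825)
Step 4: [SO₂Cl₂] = 1.6 × 0.438235 = 0.7012 M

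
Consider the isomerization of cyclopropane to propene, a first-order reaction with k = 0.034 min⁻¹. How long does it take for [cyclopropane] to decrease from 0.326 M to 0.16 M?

20.93 min

Step 1: For first-order: t = ln([cyclopropane]₀/[cyclopropane])/k
Step 2: t = ln(0.326/0.16)/0.034
Step 3: t = ln(2.038)/0.034
Step 4: t = 0.7117/0.034 = 20.93 min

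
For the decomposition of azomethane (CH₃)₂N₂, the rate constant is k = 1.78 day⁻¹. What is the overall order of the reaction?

first order (1)

Step 1: The units of k for an nth-order reaction are (concentration)^(1-n)·(time)⁻¹.
Step 2: Here k has units day⁻¹, so the concentration exponent is 0.
Step 3: 1 - n = 0 ⇒ n = 1. The reaction is first order.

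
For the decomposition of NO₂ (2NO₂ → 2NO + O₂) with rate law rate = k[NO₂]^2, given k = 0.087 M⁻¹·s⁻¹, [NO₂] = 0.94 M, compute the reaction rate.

0.07687 M/s

Step 1: Identify the rate law: rate = k[NO₂]^2
Step 2: Substitute values: rate = 0.087 × (0.94)^2
Step 3: Calculate: rate = 0.087 × 0.8836 = 0.0768732 M/s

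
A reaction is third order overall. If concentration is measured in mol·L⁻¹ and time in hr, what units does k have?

(mol·L⁻¹)⁻²·hr⁻¹

Step 1: For overall order n, rate = k × (concentration)^n.
Step 2: Rate has units mol·L⁻¹·hr⁻¹; concentration term has units (mol·L⁻¹)^3.
Step 3: k = rate / (concentration)^n, so units of k = (mol·L⁻¹)^(1-3)·hr⁻¹ = (mol·L⁻¹)⁻²·hr⁻¹.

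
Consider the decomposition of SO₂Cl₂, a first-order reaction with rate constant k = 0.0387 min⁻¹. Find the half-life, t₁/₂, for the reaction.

17.91 min

Step 1: For a first-order reaction, t₁/₂ = ln(2)/k
Step 2: t₁/₂ = ln(2)/0.0387
Step 3: t₁/₂ = 0.6931/0.0387 = 17.91 min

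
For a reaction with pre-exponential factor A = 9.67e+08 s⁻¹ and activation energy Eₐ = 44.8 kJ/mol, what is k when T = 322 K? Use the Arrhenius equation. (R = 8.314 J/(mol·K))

5.22e+01 s⁻¹

Step 1: Use the Arrhenius equation: k = A × exp(-Eₐ/RT)
Step 2: Convert Eₐ to J/mol: 44.8 kJ/mol = 44800 J/mol
Step 3: Calculate the exponent: -Eₐ/(RT) = -44800/(8.314 × 322) = -16.73448
Step 4: k = 9.67e+08 × exp(-16.73448)
Step 5: k = 9.67e+08 × 5.39893e-08 = 5.2208e+01 s⁻¹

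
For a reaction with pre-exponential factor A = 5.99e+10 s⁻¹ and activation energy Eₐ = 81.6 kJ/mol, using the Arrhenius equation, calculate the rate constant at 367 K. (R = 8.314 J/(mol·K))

1.46e-01 s⁻¹

Step 1: Use the Arrhenius equation: k = A × exp(-Eₐ/RT)
Step 2: Convert Eₐ to J/mol: 81.6 kJ/mol = 81600 J/mol
Step 3: Calculate the exponent: -Eₐ/(RT) = -81600/(8.314 × 367) = -26.74324
Step 4: k = 5.99e+10 × exp(-26.74324)
Step 5: k = 5.99e+10 × 2.42973e-12 = 1.4554e-01 s⁻¹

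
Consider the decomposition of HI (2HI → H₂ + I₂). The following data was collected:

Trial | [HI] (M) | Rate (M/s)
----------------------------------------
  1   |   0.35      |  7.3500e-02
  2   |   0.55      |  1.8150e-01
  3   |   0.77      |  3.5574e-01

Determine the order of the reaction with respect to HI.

second order (2)

Step 1: Compare trials to find order n where rate₂/rate₁ = ([HI]₂/[HI]₁)^n
Step 2: rate₂/rate₁ = 1.8150e-01/7.3500e-02 = 2.469
Step 3: [HI]₂/[HI]₁ = 0.55/0.35 = 1.571
Step 4: n = ln(2.469)/ln(1.571) = 2.00 ≈ 2
Step 5: The reaction is second order in HI.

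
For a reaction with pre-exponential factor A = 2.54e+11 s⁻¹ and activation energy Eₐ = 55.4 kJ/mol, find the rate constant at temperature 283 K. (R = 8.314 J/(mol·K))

1.51e+01 s⁻¹

Step 1: Use the Arrhenius equation: k = A × exp(-Eₐ/RT)
Step 2: Convert Eₐ to J/mol: 55.4 kJ/mol = 55400 J/mol
Step 3: Calculate the exponent: -Eₐ/(RT) = -55400/(8.314 × 283) = -23.54579
Step 4: k = 2.54e+11 × exp(-23.54579)
Step 5: k = 2.54e+11 × 5.94557e-11 = 1.5102e+01 s⁻¹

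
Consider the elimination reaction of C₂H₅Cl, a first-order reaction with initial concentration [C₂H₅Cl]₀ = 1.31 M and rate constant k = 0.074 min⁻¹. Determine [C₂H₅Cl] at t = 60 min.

0.01545 M

Step 1: For a first-order reaction: [C₂H₅Cl] = [C₂H₅Cl]₀ × e^(-kt)
Step 2: [C₂H₅Cl] = 1.31 × e^(-0.074 × 60)
Step 3: [C₂H₅Cl] = 1.31 × e^(-4.44)
Step 4: [C₂H₅Cl] = 1.31 × 0.0117959 = 0.01545 M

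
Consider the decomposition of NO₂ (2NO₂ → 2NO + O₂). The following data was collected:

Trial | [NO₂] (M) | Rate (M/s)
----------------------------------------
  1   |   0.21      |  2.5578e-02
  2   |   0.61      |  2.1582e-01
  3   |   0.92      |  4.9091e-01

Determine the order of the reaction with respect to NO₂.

second order (2)

Step 1: Compare trials to find order n where rate₂/rate₁ = ([NO₂]₂/[NO₂]₁)^n
Step 2: rate₂/rate₁ = 2.1582e-01/2.5578e-02 = 8.438
Step 3: [NO₂]₂/[NO₂]₁ = 0.61/0.21 = 2.905
Step 4: n = ln(8.438)/ln(2.905) = 2.00 ≈ 2
Step 5: The reaction is second order in NO₂.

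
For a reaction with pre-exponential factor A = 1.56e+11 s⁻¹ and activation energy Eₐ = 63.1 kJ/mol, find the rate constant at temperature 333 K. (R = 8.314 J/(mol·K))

1.97e+01 s⁻¹

Step 1: Use the Arrhenius equation: k = A × exp(-Eₐ/RT)
Step 2: Convert Eₐ to J/mol: 63.1 kJ/mol = 63100 J/mol
Step 3: Calculate the exponent: -Eₐ/(RT) = -63100/(8.314 × 333) = -22.79162
Step 4: k = 1.56e+11 × exp(-22.79162)
Step 5: k = 1.56e+11 × 1.26394e-10 = 1.9717e+01 s⁻¹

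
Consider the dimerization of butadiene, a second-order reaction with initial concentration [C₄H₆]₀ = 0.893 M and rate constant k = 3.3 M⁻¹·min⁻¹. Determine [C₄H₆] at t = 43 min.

0.006992 M

Step 1: For a second-order reaction: 1/[C₄H₆] = 1/[C₄H₆]₀ + kt
Step 2: 1/[C₄H₆] = 1/0.893 + 3.3 × 43
Step 3: 1/[C₄H₆] = 1.12 + 141.9 = 143
Step 4: [C₄H₆] = 1/143 = 0.006992 M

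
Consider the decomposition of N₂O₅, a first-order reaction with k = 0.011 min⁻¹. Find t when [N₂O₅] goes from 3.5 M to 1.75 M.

63.01 min

Step 1: For first-order: t = ln([N₂O₅]₀/[N₂O₅])/k
Step 2: t = ln(3.5/1.75)/0.011
Step 3: t = ln(2)/0.011
Step 4: t = 0.6931/0.011 = 63.01 min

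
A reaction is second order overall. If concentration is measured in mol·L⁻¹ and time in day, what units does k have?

(mol·L⁻¹)⁻¹·day⁻¹

Step 1: For overall order n, rate = k × (concentration)^n.
Step 2: Rate has units mol·L⁻¹·day⁻¹; concentration term has units (mol·L⁻¹)^2.
Step 3: k = rate / (concentration)^n, so units of k = (mol·L⁻¹)^(1-2)·day⁻¹ = (mol·L⁻¹)⁻¹·day⁻¹.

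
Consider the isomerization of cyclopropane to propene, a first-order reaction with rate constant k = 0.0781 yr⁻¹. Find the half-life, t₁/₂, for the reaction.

8.875 yr

Step 1: For a first-order reaction, t₁/₂ = ln(2)/k
Step 2: t₁/₂ = ln(2)/0.0781
Step 3: t₁/₂ = 0.6931/0.0781 = 8.875 yr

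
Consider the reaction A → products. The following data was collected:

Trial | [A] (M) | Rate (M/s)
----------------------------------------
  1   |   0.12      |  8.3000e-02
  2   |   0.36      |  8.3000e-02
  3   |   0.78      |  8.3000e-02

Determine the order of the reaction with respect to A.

zeroth order (0)

Step 1: Compare trials - when concentration changes, rate stays constant.
Step 2: rate₂/rate₁ = 8.3000e-02/8.3000e-02 = 1
Step 3: [A]₂/[A]₁ = 0.36/0.12 = 3
Step 4: Since rate ratio ≈ (conc ratio)^0, the reaction is zeroth order.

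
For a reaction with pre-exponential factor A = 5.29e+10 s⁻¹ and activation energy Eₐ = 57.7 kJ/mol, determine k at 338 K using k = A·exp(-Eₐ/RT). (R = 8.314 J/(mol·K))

6.40e+01 s⁻¹

Step 1: Use the Arrhenius equation: k = A × exp(-Eₐ/RT)
Step 2: Convert Eₐ to J/mol: 57.7 kJ/mol = 57700 J/mol
Step 3: Calculate the exponent: -Eₐ/(RT) = -57700/(8.314 × 338) = -20.53284
Step 4: k = 5.29e+10 × exp(-20.53284)
Step 5: k = 5.29e+10 × 1.20976e-09 = 6.3996e+01 s⁻¹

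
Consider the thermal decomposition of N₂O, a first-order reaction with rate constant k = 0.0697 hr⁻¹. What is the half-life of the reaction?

9.945 hr

Step 1: For a first-order reaction, t₁/₂ = ln(2)/k
Step 2: t₁/₂ = ln(2)/0.0697
Step 3: t₁/₂ = 0.6931/0.0697 = 9.945 hr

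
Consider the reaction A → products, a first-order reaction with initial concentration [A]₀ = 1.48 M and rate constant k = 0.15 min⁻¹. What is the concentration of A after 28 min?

0.02219 M

Step 1: For a first-order reaction: [A] = [A]₀ × e^(-kt)
Step 2: [A] = 1.48 × e^(-0.15 × 28)
Step 3: [A] = 1.48 × e^(-4.2)
Step 4: [A] = 1.48 × 0.0149956 = 0.02219 M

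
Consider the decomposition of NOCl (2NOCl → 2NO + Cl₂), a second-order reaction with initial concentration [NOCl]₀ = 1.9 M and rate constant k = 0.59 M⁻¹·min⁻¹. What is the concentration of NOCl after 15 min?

0.1067 M

Step 1: For a second-order reaction: 1/[NOCl] = 1/[NOCl]₀ + kt
Step 2: 1/[NOCl] = 1/1.9 + 0.59 × 15
Step 3: 1/[NOCl] = 0.5263 + 8.85 = 9.376
Step 4: [NOCl] = 1/9.376 = 0.1067 M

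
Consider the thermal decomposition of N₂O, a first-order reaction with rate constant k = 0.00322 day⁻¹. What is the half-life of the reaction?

215.3 day

Step 1: For a first-order reaction, t₁/₂ = ln(2)/k
Step 2: t₁/₂ = ln(2)/0.00322
Step 3: t₁/₂ = 0.6931/0.00322 = 215.3 day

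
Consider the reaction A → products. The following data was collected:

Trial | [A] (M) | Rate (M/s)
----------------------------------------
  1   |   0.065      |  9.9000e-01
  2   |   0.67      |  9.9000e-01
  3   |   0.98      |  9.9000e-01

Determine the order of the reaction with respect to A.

zeroth order (0)

Step 1: Compare trials - when concentration changes, rate stays constant.
Step 2: rate₂/rate₁ = 9.9000e-01/9.9000e-01 = 1
Step 3: [A]₂/[A]₁ = 0.67/0.065 = 10.31
Step 4: Since rate ratio ≈ (conc ratio)^0, the reaction is zeroth order.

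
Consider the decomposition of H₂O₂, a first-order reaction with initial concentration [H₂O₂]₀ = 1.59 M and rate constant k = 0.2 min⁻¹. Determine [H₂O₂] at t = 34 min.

0.001771 M

Step 1: For a first-order reaction: [H₂O₂] = [H₂O₂]₀ × e^(-kt)
Step 2: [H₂O₂] = 1.59 × e^(-0.2 × 34)
Step 3: [H₂O₂] = 1.59 × e^(-6.8)
Step 4: [H₂O₂] = 1.59 × 0.00111378 = 0.001771 M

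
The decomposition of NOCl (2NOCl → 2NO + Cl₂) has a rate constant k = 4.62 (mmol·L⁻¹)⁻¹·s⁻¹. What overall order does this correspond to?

second order (2)

Step 1: The units of k for an nth-order reaction are (concentration)^(1-n)·(time)⁻¹.
Step 2: Here k has units (mmol·L⁻¹)⁻¹·s⁻¹, so the concentration exponent is -1.
Step 3: 1 - n = -1 ⇒ n = 2. The reaction is second order.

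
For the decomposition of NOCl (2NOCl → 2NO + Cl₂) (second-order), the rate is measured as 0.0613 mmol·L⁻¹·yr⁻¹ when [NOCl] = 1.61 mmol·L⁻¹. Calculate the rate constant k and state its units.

0.02365 (mmol·L⁻¹)⁻¹·yr⁻¹

Step 1: rate = k[NOCl]^2, so k = rate / [NOCl]^2.
Step 2: k = 0.0613 / (1.61)^2 = 0.0613 / 2.592.
Step 3: k = 0.02365 (mmol·L⁻¹)⁻¹·yr⁻¹.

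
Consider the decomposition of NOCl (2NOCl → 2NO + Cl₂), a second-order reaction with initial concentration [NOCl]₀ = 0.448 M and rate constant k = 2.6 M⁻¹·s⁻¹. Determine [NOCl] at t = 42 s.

0.008974 M

Step 1: For a second-order reaction: 1/[NOCl] = 1/[NOCl]₀ + kt
Step 2: 1/[NOCl] = 1/0.448 + 2.6 × 42
Step 3: 1/[NOCl] = 2.232 + 109.2 = 111.4
Step 4: [NOCl] = 1/111.4 = 0.008974 M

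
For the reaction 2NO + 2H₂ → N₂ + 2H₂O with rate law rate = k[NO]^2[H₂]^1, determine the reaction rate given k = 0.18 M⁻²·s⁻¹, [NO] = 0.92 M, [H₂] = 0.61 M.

0.09293 M/s

Step 1: The rate law is rate = k[NO]^2[H₂]^1
Step 2: Substitute: rate = 0.18 × (0.92)^2 × (0.61)^1
Step 3: rate = 0.18 × 0.8464 × 0.61 = 0.0929347 M/s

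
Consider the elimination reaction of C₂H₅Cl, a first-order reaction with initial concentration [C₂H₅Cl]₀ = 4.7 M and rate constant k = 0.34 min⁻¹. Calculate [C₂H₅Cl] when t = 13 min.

0.05656 M

Step 1: For a first-order reaction: [C₂H₅Cl] = [C₂H₅Cl]₀ × e^(-kt)
Step 2: [C₂H₅Cl] = 4.7 × e^(-0.34 × 13)
Step 3: [C₂H₅Cl] = 4.7 × e^(-4.42)
Step 4: [C₂H₅Cl] = 4.7 × 0.0120342 = 0.05656 M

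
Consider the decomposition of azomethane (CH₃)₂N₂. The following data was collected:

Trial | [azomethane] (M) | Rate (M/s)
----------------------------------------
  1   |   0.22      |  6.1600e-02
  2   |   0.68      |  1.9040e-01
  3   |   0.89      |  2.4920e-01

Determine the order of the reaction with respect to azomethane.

first order (1)

Step 1: Compare trials to find order n where rate₂/rate₁ = ([azomethane]₂/[azomethane]₁)^n
Step 2: rate₂/rate₁ = 1.9040e-01/6.1600e-02 = 3.091
Step 3: [azomethane]₂/[azomethane]₁ = 0.68/0.22 = 3.091
Step 4: n = ln(3.091)/ln(3.091) = 1.00 ≈ 1
Step 5: The reaction is first order in azomethane.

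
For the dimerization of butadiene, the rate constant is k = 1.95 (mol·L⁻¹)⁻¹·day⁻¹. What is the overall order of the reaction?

second order (2)

Step 1: The units of k for an nth-order reaction are (concentration)^(1-n)·(time)⁻¹.
Step 2: Here k has units (mol·L⁻¹)⁻¹·day⁻¹, so the concentration exponent is -1.
Step 3: 1 - n = -1 ⇒ n = 2. The reaction is second order.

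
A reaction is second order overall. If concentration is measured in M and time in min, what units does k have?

M⁻¹·min⁻¹

Step 1: For overall order n, rate = k × (concentration)^n.
Step 2: Rate has units M·min⁻¹; concentration term has units M^2.
Step 3: k = rate / (concentration)^n, so units of k = M^(1-2)·min⁻¹ = M⁻¹·min⁻¹.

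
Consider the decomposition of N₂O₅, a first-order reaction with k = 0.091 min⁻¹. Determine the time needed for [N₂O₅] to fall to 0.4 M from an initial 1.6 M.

15.23 min

Step 1: For first-order: t = ln([N₂O₅]₀/[N₂O₅])/k
Step 2: t = ln(1.6/0.4)/0.091
Step 3: t = ln(4)/0.091
Step 4: t = 1.386/0.091 = 15.23 min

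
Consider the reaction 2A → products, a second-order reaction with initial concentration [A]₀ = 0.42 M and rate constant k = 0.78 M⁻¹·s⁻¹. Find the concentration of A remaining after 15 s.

0.07102 M

Step 1: For a second-order reaction: 1/[A] = 1/[A]₀ + kt
Step 2: 1/[A] = 1/0.42 + 0.78 × 15
Step 3: 1/[A] = 2.381 + 11.7 = 14.08
Step 4: [A] = 1/14.08 = 0.07102 M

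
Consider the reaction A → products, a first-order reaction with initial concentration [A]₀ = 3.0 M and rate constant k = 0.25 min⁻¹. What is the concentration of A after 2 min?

1.82 M

Step 1: For a first-order reaction: [A] = [A]₀ × e^(-kt)
Step 2: [A] = 3.0 × e^(-0.25 × 2)
Step 3: [A] = 3.0 × e^(-0.5)
Step 4: [A] = 3.0 × 0.606531 = 1.82 M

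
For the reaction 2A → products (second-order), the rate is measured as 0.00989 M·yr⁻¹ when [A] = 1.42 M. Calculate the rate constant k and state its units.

0.004905 M⁻¹·yr⁻¹

Step 1: rate = k[A]^2, so k = rate / [A]^2.
Step 2: k = 0.00989 / (1.42)^2 = 0.00989 / 2.016.
Step 3: k = 0.004905 M⁻¹·yr⁻¹.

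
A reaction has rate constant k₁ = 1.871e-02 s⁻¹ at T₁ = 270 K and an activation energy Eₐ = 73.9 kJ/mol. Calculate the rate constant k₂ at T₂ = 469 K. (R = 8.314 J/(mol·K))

2.180e+04 s⁻¹

Step 1: Use the two-temperature Arrhenius form: ln(k₂/k₁) = -Eₐ/R × (1/T₂ - 1/T₁)
Step 2: Convert Eₐ to J/mol: 73.9 kJ/mol = 73900 J/mol
Step 3: 1/T₂ - 1/T₁ = 1/469 - 1/270 = -1.571508e-03 K⁻¹
Step 4: ln(k₂/k₁) = -73900/8.314 × -1.571508e-03 = 13.96854
Step 5: k₂ = k₁ × exp(13.96854) = 1.871e-02 × 1.16536e+06 = 2.180e+04 s⁻¹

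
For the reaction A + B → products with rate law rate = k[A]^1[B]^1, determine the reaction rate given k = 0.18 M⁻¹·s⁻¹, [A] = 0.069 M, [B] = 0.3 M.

0.003726 M/s

Step 1: The rate law is rate = k[A]^1[B]^1
Step 2: Substitute: rate = 0.18 × (0.069)^1 × (0.3)^1
Step 3: rate = 0.18 × 0.069 × 0.3 = 0.003726 M/s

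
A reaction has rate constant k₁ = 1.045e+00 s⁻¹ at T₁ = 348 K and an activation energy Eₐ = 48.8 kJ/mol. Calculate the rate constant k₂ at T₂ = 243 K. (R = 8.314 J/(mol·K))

7.144e-04 s⁻¹

Step 1: Use the two-temperature Arrhenius form: ln(k₂/k₁) = -Eₐ/R × (1/T₂ - 1/T₁)
Step 2: Convert Eₐ to J/mol: 48.8 kJ/mol = 48800 J/mol
Step 3: 1/T₂ - 1/T₁ = 1/243 - 1/348 = 1.241663e-03 K⁻¹
Step 4: ln(k₂/k₁) = -48800/8.314 × 1.241663e-03 = -7.28809
Step 5: k₂ = k₁ × exp(-7.28809) = 1.045e+00 × 6.83633e-04 = 7.144e-04 s⁻¹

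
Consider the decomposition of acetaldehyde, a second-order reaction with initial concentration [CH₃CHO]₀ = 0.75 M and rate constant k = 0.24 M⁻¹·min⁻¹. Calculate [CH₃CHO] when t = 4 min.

0.436 M

Step 1: For a second-order reaction: 1/[CH₃CHO] = 1/[CH₃CHO]₀ + kt
Step 2: 1/[CH₃CHO] = 1/0.75 + 0.24 × 4
Step 3: 1/[CH₃CHO] = 1.333 + 0.96 = 2.293
Step 4: [CH₃CHO] = 1/2.293 = 0.436 M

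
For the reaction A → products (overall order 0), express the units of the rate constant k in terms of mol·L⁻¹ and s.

mol·L⁻¹·s⁻¹

Step 1: For overall order n, rate = k × (concentration)^n.
Step 2: Rate has units mol·L⁻¹·s⁻¹; concentration term has units (mol·L⁻¹)^0.
Step 3: k = rate / (concentration)^n, so units of k = (mol·L⁻¹)^(1-0)·s⁻¹ = mol·L⁻¹·s⁻¹.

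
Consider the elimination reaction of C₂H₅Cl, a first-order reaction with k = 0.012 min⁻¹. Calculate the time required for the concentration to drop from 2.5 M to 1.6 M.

37.19 min

Step 1: For first-order: t = ln([C₂H₅Cl]₀/[C₂H₅Cl])/k
Step 2: t = ln(2.5/1.6)/0.012
Step 3: t = ln(1.562)/0.012
Step 4: t = 0.4463/0.012 = 37.19 min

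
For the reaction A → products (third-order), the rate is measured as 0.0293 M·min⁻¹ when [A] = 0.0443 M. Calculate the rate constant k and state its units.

337 M⁻²·min⁻¹

Step 1: rate = k[A]^3, so k = rate / [A]^3.
Step 2: k = 0.0293 / (0.0443)^3 = 0.0293 / 8.694e-05.
Step 3: k = 337 M⁻²·min⁻¹.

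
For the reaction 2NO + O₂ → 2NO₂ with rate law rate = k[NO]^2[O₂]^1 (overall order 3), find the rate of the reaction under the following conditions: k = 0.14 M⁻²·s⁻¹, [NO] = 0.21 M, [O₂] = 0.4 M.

0.00247 M/s

Step 1: The rate law is rate = k[NO]^2[O₂]^1, overall order = 2+1 = 3
Step 2: Substitute values: rate = 0.14 × (0.21)^2 × (0.4)^1
Step 3: rate = 0.14 × 0.0441 × 0.4 = 0.0024696 M/s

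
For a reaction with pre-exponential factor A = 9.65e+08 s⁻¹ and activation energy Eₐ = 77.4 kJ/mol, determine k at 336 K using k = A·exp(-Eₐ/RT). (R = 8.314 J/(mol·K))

8.94e-04 s⁻¹

Step 1: Use the Arrhenius equation: k = A × exp(-Eₐ/RT)
Step 2: Convert Eₐ to J/mol: 77.4 kJ/mol = 77400 J/mol
Step 3: Calculate the exponent: -Eₐ/(RT) = -77400/(8.314 × 336) = -27.70714
Step 4: k = 9.65e+08 × exp(-27.70714)
Step 5: k = 9.65e+08 × 9.26706e-13 = 8.9427e-04 s⁻¹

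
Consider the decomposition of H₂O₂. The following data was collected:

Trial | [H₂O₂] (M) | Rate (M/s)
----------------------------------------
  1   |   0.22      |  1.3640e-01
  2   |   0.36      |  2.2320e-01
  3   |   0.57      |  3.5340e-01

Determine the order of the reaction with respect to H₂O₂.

first order (1)

Step 1: Compare trials to find order n where rate₂/rate₁ = ([H₂O₂]₂/[H₂O₂]₁)^n
Step 2: rate₂/rate₁ = 2.2320e-01/1.3640e-01 = 1.636
Step 3: [H₂O₂]₂/[H₂O₂]₁ = 0.36/0.22 = 1.636
Step 4: n = ln(1.636)/ln(1.636) = 1.00 ≈ 1
Step 5: The reaction is first order in H₂O₂.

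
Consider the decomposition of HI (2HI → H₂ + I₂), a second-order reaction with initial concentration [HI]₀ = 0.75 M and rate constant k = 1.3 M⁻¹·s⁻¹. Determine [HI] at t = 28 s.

0.0265 M

Step 1: For a second-order reaction: 1/[HI] = 1/[HI]₀ + kt
Step 2: 1/[HI] = 1/0.75 + 1.3 × 28
Step 3: 1/[HI] = 1.333 + 36.4 = 37.73
Step 4: [HI] = 1/37.73 = 0.0265 M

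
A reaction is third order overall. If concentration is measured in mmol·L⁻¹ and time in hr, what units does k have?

(mmol·L⁻¹)⁻²·hr⁻¹

Step 1: For overall order n, rate = k × (concentration)^n.
Step 2: Rate has units mmol·L⁻¹·hr⁻¹; concentration term has units (mmol·L⁻¹)^3.
Step 3: k = rate / (concentration)^n, so units of k = (mmol·L⁻¹)^(1-3)·hr⁻¹ = (mmol·L⁻¹)⁻²·hr⁻¹.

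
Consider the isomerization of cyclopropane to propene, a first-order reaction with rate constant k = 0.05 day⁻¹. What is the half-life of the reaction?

13.86 day

Step 1: For a first-order reaction, t₁/₂ = ln(2)/k
Step 2: t₁/₂ = ln(2)/0.05
Step 3: t₁/₂ = 0.6931/0.05 = 13.86 day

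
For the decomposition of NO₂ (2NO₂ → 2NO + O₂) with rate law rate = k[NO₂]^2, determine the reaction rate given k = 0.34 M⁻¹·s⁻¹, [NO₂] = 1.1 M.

0.4114 M/s

Step 1: Identify the rate law: rate = k[NO₂]^2
Step 2: Substitute values: rate = 0.34 × (1.1)^2
Step 3: Calculate: rate = 0.34 × 1.21 = 0.4114 M/s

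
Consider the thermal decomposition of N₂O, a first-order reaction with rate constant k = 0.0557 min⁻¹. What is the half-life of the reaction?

12.44 min

Step 1: For a first-order reaction, t₁/₂ = ln(2)/k
Step 2: t₁/₂ = ln(2)/0.0557
Step 3: t₁/₂ = 0.6931/0.0557 = 12.44 min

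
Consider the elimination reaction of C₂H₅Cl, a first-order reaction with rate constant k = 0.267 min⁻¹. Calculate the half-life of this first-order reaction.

2.596 min

Step 1: For a first-order reaction, t₁/₂ = ln(2)/k
Step 2: t₁/₂ = ln(2)/0.267
Step 3: t₁/₂ = 0.6931/0.267 = 2.596 min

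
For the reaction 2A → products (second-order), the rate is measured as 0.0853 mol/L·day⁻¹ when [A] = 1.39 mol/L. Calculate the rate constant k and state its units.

0.04415 (mol/L)⁻¹·day⁻¹

Step 1: rate = k[A]^2, so k = rate / [A]^2.
Step 2: k = 0.0853 / (1.39)^2 = 0.0853 / 1.932.
Step 3: k = 0.04415 (mol/L)⁻¹·day⁻¹.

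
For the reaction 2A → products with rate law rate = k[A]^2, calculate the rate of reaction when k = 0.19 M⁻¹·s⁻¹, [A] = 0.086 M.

0.001405 M/s

Step 1: Identify the rate law: rate = k[A]^2
Step 2: Substitute values: rate = 0.19 × (0.086)^2
Step 3: Calculate: rate = 0.19 × 0.007396 = 0.00140524 M/s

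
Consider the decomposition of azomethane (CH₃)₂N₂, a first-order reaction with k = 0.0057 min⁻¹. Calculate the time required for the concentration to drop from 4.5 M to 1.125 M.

243.2 min

Step 1: For first-order: t = ln([azomethane]₀/[azomethane])/k
Step 2: t = ln(4.5/1.125)/0.0057
Step 3: t = ln(4)/0.0057
Step 4: t = 1.386/0.0057 = 243.2 min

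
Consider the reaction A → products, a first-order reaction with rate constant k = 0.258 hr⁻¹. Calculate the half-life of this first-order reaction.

2.687 hr

Step 1: For a first-order reaction, t₁/₂ = ln(2)/k
Step 2: t₁/₂ = ln(2)/0.258
Step 3: t₁/₂ = 0.6931/0.258 = 2.687 hr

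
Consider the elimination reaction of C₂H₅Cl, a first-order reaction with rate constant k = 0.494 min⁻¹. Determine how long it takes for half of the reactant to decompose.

1.403 min

Step 1: For a first-order reaction, t₁/₂ = ln(2)/k
Step 2: t₁/₂ = ln(2)/0.494
Step 3: t₁/₂ = 0.6931/0.494 = 1.403 min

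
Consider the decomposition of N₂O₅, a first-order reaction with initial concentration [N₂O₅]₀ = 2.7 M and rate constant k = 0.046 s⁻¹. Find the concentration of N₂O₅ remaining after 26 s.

0.8165 M

Step 1: For a first-order reaction: [N₂O₅] = [N₂O₅]₀ × e^(-kt)
Step 2: [N₂O₅] = 2.7 × e^(-0.046 × 26)
Step 3: [N₂O₅] = 2.7 × e^(-1.196)
Step 4: [N₂O₅] = 2.7 × 0.302401 = 0.8165 M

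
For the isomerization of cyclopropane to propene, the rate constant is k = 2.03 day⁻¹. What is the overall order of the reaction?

first order (1)

Step 1: The units of k for an nth-order reaction are (concentration)^(1-n)·(time)⁻¹.
Step 2: Here k has units day⁻¹, so the concentration exponent is 0.
Step 3: 1 - n = 0 ⇒ n = 1. The reaction is first order.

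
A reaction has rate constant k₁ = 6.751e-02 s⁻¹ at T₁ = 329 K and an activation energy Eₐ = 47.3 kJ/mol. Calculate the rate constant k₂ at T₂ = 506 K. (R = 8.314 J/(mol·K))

2.860e+01 s⁻¹

Step 1: Use the two-temperature Arrhenius form: ln(k₂/k₁) = -Eₐ/R × (1/T₂ - 1/T₁)
Step 2: Convert Eₐ to J/mol: 47.3 kJ/mol = 47300 J/mol
Step 3: 1/T₂ - 1/T₁ = 1/506 - 1/329 = -1.063229e-03 K⁻¹
Step 4: ln(k₂/k₁) = -47300/8.314 × -1.063229e-03 = 6.04892
Step 5: k₂ = k₁ × exp(6.04892) = 6.751e-02 × 4.23655e+02 = 2.860e+01 s⁻¹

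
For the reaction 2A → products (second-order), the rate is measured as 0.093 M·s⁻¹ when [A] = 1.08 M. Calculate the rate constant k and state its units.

0.07973 M⁻¹·s⁻¹

Step 1: rate = k[A]^2, so k = rate / [A]^2.
Step 2: k = 0.093 / (1.08)^2 = 0.093 / 1.166.
Step 3: k = 0.07973 M⁻¹·s⁻¹.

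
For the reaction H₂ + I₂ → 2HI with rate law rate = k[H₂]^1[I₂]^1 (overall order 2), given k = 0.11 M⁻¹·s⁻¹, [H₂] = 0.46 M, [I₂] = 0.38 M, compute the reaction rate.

0.01923 M/s

Step 1: The rate law is rate = k[H₂]^1[I₂]^1, overall order = 1+1 = 2
Step 2: Substitute values: rate = 0.11 × (0.46)^1 × (0.38)^1
Step 3: rate = 0.11 × 0.46 × 0.38 = 0.019228 M/s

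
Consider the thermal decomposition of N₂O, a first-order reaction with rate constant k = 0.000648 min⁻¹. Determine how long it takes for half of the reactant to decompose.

1070 min

Step 1: For a first-order reaction, t₁/₂ = ln(2)/k
Step 2: t₁/₂ = ln(2)/0.000648
Step 3: t₁/₂ = 0.6931/0.000648 = 1070 min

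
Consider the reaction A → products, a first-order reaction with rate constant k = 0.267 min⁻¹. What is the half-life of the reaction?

2.596 min

Step 1: For a first-order reaction, t₁/₂ = ln(2)/k
Step 2: t₁/₂ = ln(2)/0.267
Step 3: t₁/₂ = 0.6931/0.267 = 2.596 min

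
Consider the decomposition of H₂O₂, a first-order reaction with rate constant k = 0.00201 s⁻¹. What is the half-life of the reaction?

344.8 s

Step 1: For a first-order reaction, t₁/₂ = ln(2)/k
Step 2: t₁/₂ = ln(2)/0.00201
Step 3: t₁/₂ = 0.6931/0.00201 = 344.8 s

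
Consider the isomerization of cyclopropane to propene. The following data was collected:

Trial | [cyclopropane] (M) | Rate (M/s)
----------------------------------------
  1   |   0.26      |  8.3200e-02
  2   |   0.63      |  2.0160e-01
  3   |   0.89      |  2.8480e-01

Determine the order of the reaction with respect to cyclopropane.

first order (1)

Step 1: Compare trials to find order n where rate₂/rate₁ = ([cyclopropane]₂/[cyclopropane]₁)^n
Step 2: rate₂/rate₁ = 2.0160e-01/8.3200e-02 = 2.423
Step 3: [cyclopropane]₂/[cyclopropane]₁ = 0.63/0.26 = 2.423
Step 4: n = ln(2.423)/ln(2.423) = 1.00 ≈ 1
Step 5: The reaction is first order in cyclopropane.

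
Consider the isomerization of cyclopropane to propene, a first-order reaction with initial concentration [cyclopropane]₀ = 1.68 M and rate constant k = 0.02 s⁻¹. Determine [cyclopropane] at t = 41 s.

0.7399 M

Step 1: For a first-order reaction: [cyclopropane] = [cyclopropane]₀ × e^(-kt)
Step 2: [cyclopropane] = 1.68 × e^(-0.02 × 41)
Step 3: [cyclopropane] = 1.68 × e^(-0.82)
Step 4: [cyclopropane] = 1.68 × 0.440432 = 0.7399 M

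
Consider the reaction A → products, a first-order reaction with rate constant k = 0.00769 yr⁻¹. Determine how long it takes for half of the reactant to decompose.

90.14 yr

Step 1: For a first-order reaction, t₁/₂ = ln(2)/k
Step 2: t₁/₂ = ln(2)/0.00769
Step 3: t₁/₂ = 0.6931/0.00769 = 90.14 yr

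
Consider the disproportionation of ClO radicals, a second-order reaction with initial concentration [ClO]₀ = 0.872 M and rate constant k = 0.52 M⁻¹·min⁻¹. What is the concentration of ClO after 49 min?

0.03756 M

Step 1: For a second-order reaction: 1/[ClO] = 1/[ClO]₀ + kt
Step 2: 1/[ClO] = 1/0.872 + 0.52 × 49
Step 3: 1/[ClO] = 1.147 + 25.48 = 26.63
Step 4: [ClO] = 1/26.63 = 0.03756 M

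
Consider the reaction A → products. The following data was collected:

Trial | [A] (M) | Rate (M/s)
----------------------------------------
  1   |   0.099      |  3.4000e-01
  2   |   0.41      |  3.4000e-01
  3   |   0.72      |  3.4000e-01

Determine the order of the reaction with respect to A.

zeroth order (0)

Step 1: Compare trials - when concentration changes, rate stays constant.
Step 2: rate₂/rate₁ = 3.4000e-01/3.4000e-01 = 1
Step 3: [A]₂/[A]₁ = 0.41/0.099 = 4.141
Step 4: Since rate ratio ≈ (conc ratio)^0, the reaction is zeroth order.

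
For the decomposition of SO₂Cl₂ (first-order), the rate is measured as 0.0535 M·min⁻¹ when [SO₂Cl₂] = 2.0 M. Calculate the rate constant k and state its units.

0.02675 min⁻¹

Step 1: rate = k[SO₂Cl₂]^1, so k = rate / [SO₂Cl₂]^1.
Step 2: k = 0.0535 / (2.0)^1 = 0.0535 / 2.
Step 3: k = 0.02675 min⁻¹.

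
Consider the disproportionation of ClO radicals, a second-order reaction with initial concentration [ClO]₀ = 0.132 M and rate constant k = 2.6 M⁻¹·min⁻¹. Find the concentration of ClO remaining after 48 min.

0.007554 M

Step 1: For a second-order reaction: 1/[ClO] = 1/[ClO]₀ + kt
Step 2: 1/[ClO] = 1/0.132 + 2.6 × 48
Step 3: 1/[ClO] = 7.576 + 124.8 = 132.4
Step 4: [ClO] = 1/132.4 = 0.007554 M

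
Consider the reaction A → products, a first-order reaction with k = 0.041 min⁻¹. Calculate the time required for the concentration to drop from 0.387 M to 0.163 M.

21.09 min

Step 1: For first-order: t = ln([A]₀/[A])/k
Step 2: t = ln(0.387/0.163)/0.041
Step 3: t = ln(2.374)/0.041
Step 4: t = 0.8647/0.041 = 21.09 min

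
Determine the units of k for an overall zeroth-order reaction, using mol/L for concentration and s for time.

mol/L·s⁻¹

Step 1: For overall order n, rate = k × (concentration)^n.
Step 2: Rate has units mol/L·s⁻¹; concentration term has units (mol/L)^0.
Step 3: k = rate / (concentration)^n, so units of k = (mol/L)^(1-0)·s⁻¹ = mol/L·s⁻¹.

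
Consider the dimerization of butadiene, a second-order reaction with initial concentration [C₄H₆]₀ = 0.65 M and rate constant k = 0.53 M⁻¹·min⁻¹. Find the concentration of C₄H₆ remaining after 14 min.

0.1116 M

Step 1: For a second-order reaction: 1/[C₄H₆] = 1/[C₄H₆]₀ + kt
Step 2: 1/[C₄H₆] = 1/0.65 + 0.53 × 14
Step 3: 1/[C₄H₆] = 1.538 + 7.42 = 8.958
Step 4: [C₄H₆] = 1/8.958 = 0.1116 M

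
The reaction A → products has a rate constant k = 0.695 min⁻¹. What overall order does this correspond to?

first order (1)

Step 1: The units of k for an nth-order reaction are (concentration)^(1-n)·(time)⁻¹.
Step 2: Here k has units min⁻¹, so the concentration exponent is 0.
Step 3: 1 - n = 0 ⇒ n = 1. The reaction is first order.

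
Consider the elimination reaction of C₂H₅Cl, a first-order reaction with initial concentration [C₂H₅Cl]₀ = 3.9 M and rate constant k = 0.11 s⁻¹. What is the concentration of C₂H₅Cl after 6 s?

2.016 M

Step 1: For a first-order reaction: [C₂H₅Cl] = [C₂H₅Cl]₀ × e^(-kt)
Step 2: [C₂H₅Cl] = 3.9 × e^(-0.11 × 6)
Step 3: [C₂H₅Cl] = 3.9 × e^(-0.66)
Step 4: [C₂H₅Cl] = 3.9 × 0.516851 = 2.016 M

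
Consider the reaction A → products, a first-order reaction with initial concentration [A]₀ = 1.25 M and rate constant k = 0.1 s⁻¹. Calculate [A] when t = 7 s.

0.6207 M

Step 1: For a first-order reaction: [A] = [A]₀ × e^(-kt)
Step 2: [A] = 1.25 × e^(-0.1 × 7)
Step 3: [A] = 1.25 × e^(-0.7)
Step 4: [A] = 1.25 × 0.496585 = 0.6207 M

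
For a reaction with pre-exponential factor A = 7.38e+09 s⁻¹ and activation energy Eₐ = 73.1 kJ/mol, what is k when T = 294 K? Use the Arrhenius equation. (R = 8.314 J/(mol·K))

7.59e-04 s⁻¹

Step 1: Use the Arrhenius equation: k = A × exp(-Eₐ/RT)
Step 2: Convert Eₐ to J/mol: 73.1 kJ/mol = 73100 J/mol
Step 3: Calculate the exponent: -Eₐ/(RT) = -73100/(8.314 × 294) = -29.90612
Step 4: k = 7.38e+09 × exp(-29.90612)
Step 5: k = 7.38e+09 × 1.02787e-13 = 7.5857e-04 s⁻¹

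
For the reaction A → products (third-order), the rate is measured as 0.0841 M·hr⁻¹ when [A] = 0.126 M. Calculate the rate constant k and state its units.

42.04 M⁻²·hr⁻¹

Step 1: rate = k[A]^3, so k = rate / [A]^3.
Step 2: k = 0.0841 / (0.126)^3 = 0.0841 / 0.002.
Step 3: k = 42.04 M⁻²·hr⁻¹.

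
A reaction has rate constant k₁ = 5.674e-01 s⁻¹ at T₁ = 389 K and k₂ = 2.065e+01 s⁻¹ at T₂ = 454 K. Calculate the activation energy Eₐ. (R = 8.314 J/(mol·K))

81.2 kJ/mol

Step 1: Use the two-temperature Arrhenius form: ln(k₂/k₁) = -Eₐ/R × (1/T₂ - 1/T₁)
Step 2: ln(k₂/k₁) = ln(2.065e+01/5.674e-01) = ln(36.3941) = 3.59441
Step 3: 1/T₂ - 1/T₁ = 1/454 - 1/389 = -3.680509e-04 K⁻¹
Step 4: Eₐ = -R × ln(k₂/k₁) / (1/T₂ - 1/T₁) = -8.314 × 3.59441 / -3.680509e-04
Step 5: Eₐ = 8.1195e+04 J/mol = 81.2 kJ/mol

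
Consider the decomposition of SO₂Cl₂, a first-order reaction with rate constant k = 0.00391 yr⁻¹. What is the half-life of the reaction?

177.3 yr

Step 1: For a first-order reaction, t₁/₂ = ln(2)/k
Step 2: t₁/₂ = ln(2)/0.00391
Step 3: t₁/₂ = 0.6931/0.00391 = 177.3 yr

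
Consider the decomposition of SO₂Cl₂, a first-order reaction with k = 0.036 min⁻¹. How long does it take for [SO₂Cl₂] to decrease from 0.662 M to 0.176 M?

36.8 min

Step 1: For first-order: t = ln([SO₂Cl₂]₀/[SO₂Cl₂])/k
Step 2: t = ln(0.662/0.176)/0.036
Step 3: t = ln(3.761)/0.036
Step 4: t = 1.325/0.036 = 36.8 min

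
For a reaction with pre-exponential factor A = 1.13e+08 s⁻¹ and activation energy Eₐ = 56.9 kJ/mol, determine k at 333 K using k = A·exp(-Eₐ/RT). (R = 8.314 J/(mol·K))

1.34e-01 s⁻¹

Step 1: Use the Arrhenius equation: k = A × exp(-Eₐ/RT)
Step 2: Convert Eₐ to J/mol: 56.9 kJ/mol = 56900 J/mol
Step 3: Calculate the exponent: -Eₐ/(RT) = -56900/(8.314 × 333) = -20.55219
Step 4: k = 1.13e+08 × exp(-20.55219)
Step 5: k = 1.13e+08 × 1.18658e-09 = 1.3408e-01 s⁻¹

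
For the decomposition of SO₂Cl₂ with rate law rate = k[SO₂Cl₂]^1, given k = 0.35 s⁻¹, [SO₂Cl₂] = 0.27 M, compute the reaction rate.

0.0945 M/s

Step 1: Identify the rate law: rate = k[SO₂Cl₂]^1
Step 2: Substitute values: rate = 0.35 × (0.27)^1
Step 3: Calculate: rate = 0.35 × 0.27 = 0.0945 M/s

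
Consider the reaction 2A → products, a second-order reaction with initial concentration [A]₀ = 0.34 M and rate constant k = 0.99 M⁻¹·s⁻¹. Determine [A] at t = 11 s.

0.0723 M

Step 1: For a second-order reaction: 1/[A] = 1/[A]₀ + kt
Step 2: 1/[A] = 1/0.34 + 0.99 × 11
Step 3: 1/[A] = 2.941 + 10.89 = 13.83
Step 4: [A] = 1/13.83 = 0.0723 M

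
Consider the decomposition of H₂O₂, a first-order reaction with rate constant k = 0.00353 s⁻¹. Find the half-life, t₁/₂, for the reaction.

196.4 s

Step 1: For a first-order reaction, t₁/₂ = ln(2)/k
Step 2: t₁/₂ = ln(2)/0.00353
Step 3: t₁/₂ = 0.6931/0.00353 = 196.4 s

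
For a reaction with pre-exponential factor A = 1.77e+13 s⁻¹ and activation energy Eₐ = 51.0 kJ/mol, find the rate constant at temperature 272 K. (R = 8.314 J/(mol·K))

2.84e+03 s⁻¹

Step 1: Use the Arrhenius equation: k = A × exp(-Eₐ/RT)
Step 2: Convert Eₐ to J/mol: 51.0 kJ/mol = 51000 J/mol
Step 3: Calculate the exponent: -Eₐ/(RT) = -51000/(8.314 × 272) = -22.55232
Step 4: k = 1.77e+13 × exp(-22.55232)
Step 5: k = 1.77e+13 × 1.60565e-10 = 2.8420e+03 s⁻¹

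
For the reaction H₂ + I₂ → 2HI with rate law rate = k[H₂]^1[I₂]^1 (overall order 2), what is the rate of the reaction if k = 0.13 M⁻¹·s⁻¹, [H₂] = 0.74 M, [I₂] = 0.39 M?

0.03752 M/s

Step 1: The rate law is rate = k[H₂]^1[I₂]^1, overall order = 1+1 = 2
Step 2: Substitute values: rate = 0.13 × (0.74)^1 × (0.39)^1
Step 3: rate = 0.13 × 0.74 × 0.39 = 0.037518 M/s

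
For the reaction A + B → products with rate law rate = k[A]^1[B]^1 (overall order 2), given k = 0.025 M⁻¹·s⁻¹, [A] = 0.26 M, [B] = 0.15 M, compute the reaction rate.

0.000975 M/s

Step 1: The rate law is rate = k[A]^1[B]^1, overall order = 1+1 = 2
Step 2: Substitute values: rate = 0.025 × (0.26)^1 × (0.15)^1
Step 3: rate = 0.025 × 0.26 × 0.15 = 0.000975 M/s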